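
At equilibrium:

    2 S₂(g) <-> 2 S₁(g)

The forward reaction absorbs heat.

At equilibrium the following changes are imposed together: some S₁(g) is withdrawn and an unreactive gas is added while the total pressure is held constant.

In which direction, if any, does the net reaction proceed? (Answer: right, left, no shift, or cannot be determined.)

right

Removing S₁ (g), a product, drives the reaction to the right.
Adding inert gas at constant total pressure expands the volume, scaling every reacting partial pressure by the same factor. Δn_gas = 2 − 2 = 0, so Q is unchanged — no shift.
Only the nonzero effect(s) matter; the net shift is to the right.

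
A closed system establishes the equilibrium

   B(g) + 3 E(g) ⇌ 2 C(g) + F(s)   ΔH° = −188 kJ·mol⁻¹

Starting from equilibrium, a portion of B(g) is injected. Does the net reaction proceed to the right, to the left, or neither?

Adding B (g), a reactant, drives the reaction to the right.

right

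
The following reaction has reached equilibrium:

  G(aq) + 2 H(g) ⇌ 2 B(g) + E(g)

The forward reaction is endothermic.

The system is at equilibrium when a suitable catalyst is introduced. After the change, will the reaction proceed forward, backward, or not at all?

no shift

A catalyst speeds both forward and reverse rates equally; it changes neither Q nor K — no shift from this change.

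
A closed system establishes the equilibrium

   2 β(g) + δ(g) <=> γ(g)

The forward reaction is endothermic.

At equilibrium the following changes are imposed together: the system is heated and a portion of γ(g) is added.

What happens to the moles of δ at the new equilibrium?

The forward reaction is endothermic. Raising T favours the endothermic direction — shift to the right.
Adding γ (g), a product, drives the reaction to the left.
The two effects oppose each other, so the net shift — and hence the change in δ — cannot be determined from the given information.

cannot be determined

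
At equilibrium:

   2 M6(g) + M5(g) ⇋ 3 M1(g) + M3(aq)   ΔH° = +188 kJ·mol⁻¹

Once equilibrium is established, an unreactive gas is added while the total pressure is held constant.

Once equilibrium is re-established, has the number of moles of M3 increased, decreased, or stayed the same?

unchanged

Adding inert gas at constant total pressure expands the volume, scaling every reacting partial pressure by the same factor. Δn_gas = 3 − 3 = 0, so Q is unchanged — no shift.
No net shift occurs, so the amount of M3 is unchanged.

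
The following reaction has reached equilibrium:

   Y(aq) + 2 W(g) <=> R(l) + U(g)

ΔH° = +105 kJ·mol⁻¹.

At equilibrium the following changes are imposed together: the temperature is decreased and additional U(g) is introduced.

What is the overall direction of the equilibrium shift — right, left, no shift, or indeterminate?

The forward reaction is endothermic. Lowering T favours the exothermic direction — shift to the left.
Adding U (g), a product, drives the reaction to the left.
All effects act in the same direction — net shift to the left.

left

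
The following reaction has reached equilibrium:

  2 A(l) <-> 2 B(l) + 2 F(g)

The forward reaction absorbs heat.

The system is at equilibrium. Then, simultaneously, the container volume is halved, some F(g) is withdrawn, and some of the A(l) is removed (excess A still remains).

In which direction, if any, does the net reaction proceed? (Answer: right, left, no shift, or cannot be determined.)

Gas moles: reactants 0, products 2 (Δn_gas = +2). Compression shifts the system toward the side with fewer moles of gas — to the left.
Removing F (g), a product, drives the reaction to the right.
A is a pure liquid; its activity is 1 regardless of amount, so Q is unaffected — no shift from this change.
The individual effects push in opposite directions; without quantitative information the net direction cannot be determined.

cannot be determined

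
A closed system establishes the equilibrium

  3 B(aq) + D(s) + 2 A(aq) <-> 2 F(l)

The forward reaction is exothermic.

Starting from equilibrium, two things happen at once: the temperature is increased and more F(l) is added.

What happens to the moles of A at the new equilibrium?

increases

The forward reaction is exothermic. Raising T favours the endothermic direction — shift to the left.
F is a pure liquid; its activity is 1 regardless of amount, so Q is unaffected — no shift from this change.
The net shift is to the left. A is a reactant, so its amount increases.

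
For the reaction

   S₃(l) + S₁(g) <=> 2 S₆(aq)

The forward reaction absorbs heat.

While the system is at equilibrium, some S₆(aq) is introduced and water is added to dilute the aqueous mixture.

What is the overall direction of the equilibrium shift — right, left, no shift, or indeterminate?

cannot be determined

Adding S₆ (aq), a product, drives the reaction to the left.
Dilution lowers every aqueous concentration by the same factor. Δn_aq = 2 − 0 = +2, so the system shifts toward the side with more dissolved moles — to the right.
The individual effects push in opposite directions; without quantitative information the net direction cannot be determined.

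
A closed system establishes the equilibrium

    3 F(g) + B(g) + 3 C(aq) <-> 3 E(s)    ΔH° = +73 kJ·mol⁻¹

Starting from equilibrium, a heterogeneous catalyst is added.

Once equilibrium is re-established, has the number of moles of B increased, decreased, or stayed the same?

unchanged

A catalyst speeds both forward and reverse rates equally; it changes neither Q nor K — no shift from this change.
No net shift occurs, so the amount of B is unchanged.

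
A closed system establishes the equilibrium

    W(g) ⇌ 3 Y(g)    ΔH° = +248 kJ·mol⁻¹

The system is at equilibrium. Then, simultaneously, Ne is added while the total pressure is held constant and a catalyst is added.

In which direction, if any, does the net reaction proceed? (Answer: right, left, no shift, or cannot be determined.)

right

Adding inert gas at constant total pressure expands the volume and lowers every reacting partial pressure. With Δn_gas = 3 − 1 = +2, Q moves away from K toward the side with fewer gas moles, so the system shifts toward the side with more gas moles — to the right.
A catalyst speeds both forward and reverse rates equally; it changes neither Q nor K — no shift from this change.
Only the nonzero effect(s) matter; the net shift is to the right.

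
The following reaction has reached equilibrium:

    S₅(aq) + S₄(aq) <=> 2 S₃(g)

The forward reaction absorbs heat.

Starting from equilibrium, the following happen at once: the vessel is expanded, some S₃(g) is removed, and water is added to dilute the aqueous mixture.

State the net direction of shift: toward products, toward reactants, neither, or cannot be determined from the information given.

Gas moles: reactants 0, products 2 (Δn_gas = +2). Expansion shifts the system toward the side with more moles of gas — to the right.
Removing S₃ (g), a product, drives the reaction to the right.
Dilution lowers every aqueous concentration by the same factor. Δn_aq = 0 − 2 = -2, so the system shifts toward the side with more dissolved moles — to the left.
The individual effects push in opposite directions; without quantitative information the net direction cannot be determined.

cannot be determined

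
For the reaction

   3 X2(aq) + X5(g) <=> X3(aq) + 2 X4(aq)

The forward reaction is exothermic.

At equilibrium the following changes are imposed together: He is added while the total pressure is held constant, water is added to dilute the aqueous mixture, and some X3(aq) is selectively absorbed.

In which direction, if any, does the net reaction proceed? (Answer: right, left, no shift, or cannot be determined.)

cannot be determined

Adding inert gas at constant total pressure expands the volume and lowers every reacting partial pressure. With Δn_gas = 0 − 1 = -1, Q moves away from K toward the side with fewer gas moles, so the system shifts toward the side with more gas moles — to the left.
Dilution scales every aqueous concentration by the same factor. Δn_aq = 3 − 3 = 0, so Q is unchanged — no shift.
Removing X3 (aq), a product, drives the reaction to the right.
The individual effects push in opposite directions; without quantitative information the net direction cannot be determined.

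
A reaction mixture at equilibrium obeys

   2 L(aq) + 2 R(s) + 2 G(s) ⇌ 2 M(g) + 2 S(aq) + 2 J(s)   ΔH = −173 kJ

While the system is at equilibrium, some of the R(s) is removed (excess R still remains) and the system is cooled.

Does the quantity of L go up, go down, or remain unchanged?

R is a pure solid; its activity is 1 regardless of amount, so Q is unaffected — no shift from this change.
The forward reaction is exothermic. Lowering T favours the exothermic direction — shift to the right.
The net shift is to the right. L is a reactant, so its amount decreases.

decreases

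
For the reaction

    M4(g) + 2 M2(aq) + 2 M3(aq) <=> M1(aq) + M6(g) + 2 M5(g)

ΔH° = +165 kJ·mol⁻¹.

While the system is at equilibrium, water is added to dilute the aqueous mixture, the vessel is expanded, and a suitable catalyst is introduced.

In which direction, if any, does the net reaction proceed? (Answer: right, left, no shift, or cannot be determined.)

Dilution lowers every aqueous concentration by the same factor. Δn_aq = 1 − 4 = -3, so the system shifts toward the side with more dissolved moles — to the left.
Gas moles: reactants 1, products 3 (Δn_gas = +2). Expansion shifts the system toward the side with more moles of gas — to the right.
A catalyst speeds both forward and reverse rates equally; it changes neither Q nor K — no shift from this change.
The individual effects push in opposite directions; without quantitative information the net direction cannot be determined.

cannot be determined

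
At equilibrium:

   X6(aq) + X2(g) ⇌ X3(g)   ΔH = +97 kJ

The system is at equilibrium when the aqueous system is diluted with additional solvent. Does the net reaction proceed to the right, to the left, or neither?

Dilution lowers every aqueous concentration by the same factor. Δn_aq = 0 − 1 = -1, so the system shifts toward the side with more dissolved moles — to the left.

left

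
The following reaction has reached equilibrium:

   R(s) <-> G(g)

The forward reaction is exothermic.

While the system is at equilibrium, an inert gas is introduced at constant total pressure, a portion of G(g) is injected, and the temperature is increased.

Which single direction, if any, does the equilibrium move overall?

Adding inert gas at constant total pressure expands the volume and lowers every reacting partial pressure. With Δn_gas = 1 − 0 = +1, Q moves away from K toward the side with fewer gas moles, so the system shifts toward the side with more gas moles — to the right.
Adding G (g), a product, drives the reaction to the left.
The forward reaction is exothermic. Raising T favours the endothermic direction — shift to the left.
The individual effects push in opposite directions; without quantitative information the net direction cannot be determined.

cannot be determined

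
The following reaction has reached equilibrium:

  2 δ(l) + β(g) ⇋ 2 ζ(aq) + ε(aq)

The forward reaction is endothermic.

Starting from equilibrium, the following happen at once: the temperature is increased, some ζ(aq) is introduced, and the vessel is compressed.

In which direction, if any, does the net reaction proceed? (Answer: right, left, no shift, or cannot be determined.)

cannot be determined

The forward reaction is endothermic. Raising T favours the endothermic direction — shift to the right.
Adding ζ (aq), a product, drives the reaction to the left.
Gas moles: reactants 1, products 0 (Δn_gas = -1). Compression shifts the system toward the side with fewer moles of gas — to the right.
The individual effects push in opposite directions; without quantitative information the net direction cannot be determined.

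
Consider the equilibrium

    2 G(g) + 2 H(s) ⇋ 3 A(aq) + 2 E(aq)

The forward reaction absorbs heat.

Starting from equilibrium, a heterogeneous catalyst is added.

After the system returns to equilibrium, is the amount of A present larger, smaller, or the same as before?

unchanged

A catalyst speeds both forward and reverse rates equally; it changes neither Q nor K — no shift from this change.
No net shift occurs, so the amount of A is unchanged.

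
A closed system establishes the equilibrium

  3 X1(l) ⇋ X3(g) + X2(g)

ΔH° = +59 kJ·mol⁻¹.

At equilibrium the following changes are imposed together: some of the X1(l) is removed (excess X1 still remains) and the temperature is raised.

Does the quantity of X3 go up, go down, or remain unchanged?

X1 is a pure liquid; its activity is 1 regardless of amount, so Q is unaffected — no shift from this change.
The forward reaction is endothermic. Raising T favours the endothermic direction — shift to the right.
The net shift is to the right. X3 is a product, so its amount increases.

increases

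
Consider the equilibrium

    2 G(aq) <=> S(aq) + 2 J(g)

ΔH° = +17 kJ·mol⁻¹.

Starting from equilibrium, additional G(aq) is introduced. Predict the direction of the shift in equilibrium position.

right

Adding G (aq), a reactant, drives the reaction to the right.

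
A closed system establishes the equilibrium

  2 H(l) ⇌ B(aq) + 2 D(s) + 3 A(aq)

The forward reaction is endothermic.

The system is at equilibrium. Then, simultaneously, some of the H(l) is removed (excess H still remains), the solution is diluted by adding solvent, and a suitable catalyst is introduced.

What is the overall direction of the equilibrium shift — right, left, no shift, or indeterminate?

H is a pure liquid; its activity is 1 regardless of amount, so Q is unaffected — no shift from this change.
Dilution lowers every aqueous concentration by the same factor. Δn_aq = 4 − 0 = +4, so the system shifts toward the side with more dissolved moles — to the right.
A catalyst speeds both forward and reverse rates equally; it changes neither Q nor K — no shift from this change.
Only the nonzero effect(s) matter; the net shift is to the right.

right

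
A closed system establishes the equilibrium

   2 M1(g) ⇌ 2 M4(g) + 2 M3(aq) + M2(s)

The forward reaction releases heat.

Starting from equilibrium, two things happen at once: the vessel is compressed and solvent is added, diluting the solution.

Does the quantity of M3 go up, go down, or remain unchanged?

increases

Gas moles: reactants 2, products 2. Δn_gas = 0, so a volume change leaves Q equal to K — no shift from this change.
Dilution lowers every aqueous concentration by the same factor. Δn_aq = 2 − 0 = +2, so the system shifts toward the side with more dissolved moles — to the right.
The net shift is to the right. M3 is a product, so its amount increases.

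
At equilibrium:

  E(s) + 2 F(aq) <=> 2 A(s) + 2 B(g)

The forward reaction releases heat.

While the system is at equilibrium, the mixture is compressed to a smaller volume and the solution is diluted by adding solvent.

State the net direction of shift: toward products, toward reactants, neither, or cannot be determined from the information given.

left

Gas moles: reactants 0, products 2 (Δn_gas = +2). Compression shifts the system toward the side with fewer moles of gas — to the left.
Dilution lowers every aqueous concentration by the same factor. Δn_aq = 0 − 2 = -2, so the system shifts toward the side with more dissolved moles — to the left.
All effects act in the same direction — net shift to the left.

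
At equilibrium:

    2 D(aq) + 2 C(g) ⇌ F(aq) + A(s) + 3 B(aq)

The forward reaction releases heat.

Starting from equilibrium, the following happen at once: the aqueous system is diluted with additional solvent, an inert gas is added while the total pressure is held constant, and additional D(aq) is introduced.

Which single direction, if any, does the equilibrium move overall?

Dilution lowers every aqueous concentration by the same factor. Δn_aq = 4 − 2 = +2, so the system shifts toward the side with more dissolved moles — to the right.
Adding inert gas at constant total pressure expands the volume and lowers every reacting partial pressure. With Δn_gas = 0 − 2 = -2, Q moves away from K toward the side with fewer gas moles, so the system shifts toward the side with more gas moles — to the left.
Adding D (aq), a reactant, drives the reaction to the right.
The individual effects push in opposite directions; without quantitative information the net direction cannot be determined.

cannot be determined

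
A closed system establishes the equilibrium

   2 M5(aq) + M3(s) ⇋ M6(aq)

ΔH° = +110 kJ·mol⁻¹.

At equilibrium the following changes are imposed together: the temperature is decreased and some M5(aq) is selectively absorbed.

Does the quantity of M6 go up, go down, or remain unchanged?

decreases

The forward reaction is endothermic. Lowering T favours the exothermic direction — shift to the left.
Removing M5 (aq), a reactant, drives the reaction to the left.
The net shift is to the left. M6 is a product, so its amount decreases.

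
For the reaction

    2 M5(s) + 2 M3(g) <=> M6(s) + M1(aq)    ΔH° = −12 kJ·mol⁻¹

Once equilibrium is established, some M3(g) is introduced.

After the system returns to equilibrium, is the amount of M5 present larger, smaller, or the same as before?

decreases

Adding M3 (g), a reactant, drives the reaction to the right.
The net shift is to the right. M5 is a reactant, so its amount decreases.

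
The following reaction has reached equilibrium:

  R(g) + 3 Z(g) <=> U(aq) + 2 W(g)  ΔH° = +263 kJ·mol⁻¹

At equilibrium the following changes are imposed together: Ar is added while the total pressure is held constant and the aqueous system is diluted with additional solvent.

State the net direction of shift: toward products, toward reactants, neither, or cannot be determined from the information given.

Adding inert gas at constant total pressure expands the volume and lowers every reacting partial pressure. With Δn_gas = 2 − 4 = -2, Q moves away from K toward the side with fewer gas moles, so the system shifts toward the side with more gas moles — to the left.
Dilution lowers every aqueous concentration by the same factor. Δn_aq = 1 − 0 = +1, so the system shifts toward the side with more dissolved moles — to the right.
The individual effects push in opposite directions; without quantitative information the net direction cannot be determined.

cannot be determined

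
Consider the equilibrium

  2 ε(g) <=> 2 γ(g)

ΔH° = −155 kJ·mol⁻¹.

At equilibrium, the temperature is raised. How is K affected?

decreases

K depends on temperature via the van 't Hoff relation. The forward reaction is exothermic, so raising T decreases K.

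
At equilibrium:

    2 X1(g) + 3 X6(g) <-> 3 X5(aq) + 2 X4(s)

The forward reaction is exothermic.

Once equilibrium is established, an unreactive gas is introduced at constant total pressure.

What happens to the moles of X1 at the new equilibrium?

increases

Adding inert gas at constant total pressure expands the volume and lowers every reacting partial pressure. With Δn_gas = 0 − 5 = -5, Q moves away from K toward the side with fewer gas moles, so the system shifts toward the side with more gas moles — to the left.
The net shift is to the left. X1 is a reactant, so its amount increases.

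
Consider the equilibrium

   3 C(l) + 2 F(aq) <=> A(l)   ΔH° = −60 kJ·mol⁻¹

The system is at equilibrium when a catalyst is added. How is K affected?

The equilibrium constant depends only on temperature. This perturbation changes neither the position of equilibrium nor K.

unchanged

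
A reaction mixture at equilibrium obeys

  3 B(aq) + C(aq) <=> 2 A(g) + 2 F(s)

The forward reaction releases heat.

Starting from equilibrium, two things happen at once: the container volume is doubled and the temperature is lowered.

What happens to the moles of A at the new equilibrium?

Gas moles: reactants 0, products 2 (Δn_gas = +2). Expansion shifts the system toward the side with more moles of gas — to the right.
The forward reaction is exothermic. Lowering T favours the exothermic direction — shift to the right.
The net shift is to the right. A is a product, so its amount increases.

increases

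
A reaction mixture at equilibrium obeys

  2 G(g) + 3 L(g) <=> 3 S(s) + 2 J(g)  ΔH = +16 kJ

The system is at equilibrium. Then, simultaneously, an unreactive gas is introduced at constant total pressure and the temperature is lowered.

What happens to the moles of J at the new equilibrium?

Adding inert gas at constant total pressure expands the volume and lowers every reacting partial pressure. With Δn_gas = 2 − 5 = -3, Q moves away from K toward the side with fewer gas moles, so the system shifts toward the side with more gas moles — to the left.
The forward reaction is endothermic. Lowering T favours the exothermic direction — shift to the left.
The net shift is to the left. J is a product, so its amount decreases.

decreases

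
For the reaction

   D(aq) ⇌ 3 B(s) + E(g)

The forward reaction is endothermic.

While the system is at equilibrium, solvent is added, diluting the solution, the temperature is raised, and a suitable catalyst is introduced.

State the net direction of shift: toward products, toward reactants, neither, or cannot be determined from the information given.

Dilution lowers every aqueous concentration by the same factor. Δn_aq = 0 − 1 = -1, so the system shifts toward the side with more dissolved moles — to the left.
The forward reaction is endothermic. Raising T favours the endothermic direction — shift to the right.
A catalyst speeds both forward and reverse rates equally; it changes neither Q nor K — no shift from this change.
The individual effects push in opposite directions; without quantitative information the net direction cannot be determined.

cannot be determined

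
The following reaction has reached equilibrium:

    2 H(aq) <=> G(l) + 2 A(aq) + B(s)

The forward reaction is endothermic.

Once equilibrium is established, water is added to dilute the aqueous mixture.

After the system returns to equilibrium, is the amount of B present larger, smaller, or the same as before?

unchanged

Dilution scales every aqueous concentration by the same factor. Δn_aq = 2 − 2 = 0, so Q is unchanged — no shift.
No net shift occurs, so the amount of B is unchanged.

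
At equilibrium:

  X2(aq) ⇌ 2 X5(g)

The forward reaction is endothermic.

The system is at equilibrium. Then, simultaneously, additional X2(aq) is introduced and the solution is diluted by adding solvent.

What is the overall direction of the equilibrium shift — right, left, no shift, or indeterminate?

cannot be determined

Adding X2 (aq), a reactant, drives the reaction to the right.
Dilution lowers every aqueous concentration by the same factor. Δn_aq = 0 − 1 = -1, so the system shifts toward the side with more dissolved moles — to the left.
The individual effects push in opposite directions; without quantitative information the net direction cannot be determined.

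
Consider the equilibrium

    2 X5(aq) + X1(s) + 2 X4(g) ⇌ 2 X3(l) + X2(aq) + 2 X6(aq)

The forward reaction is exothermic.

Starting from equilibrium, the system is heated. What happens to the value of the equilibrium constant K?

K depends on temperature via the van 't Hoff relation. The forward reaction is exothermic, so raising T decreases K.

decreases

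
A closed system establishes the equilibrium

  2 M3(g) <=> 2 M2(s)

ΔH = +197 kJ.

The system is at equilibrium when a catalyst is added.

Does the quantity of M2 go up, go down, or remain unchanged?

unchanged

A catalyst speeds both forward and reverse rates equally; it changes neither Q nor K — no shift from this change.
No net shift occurs, so the amount of M2 is unchanged.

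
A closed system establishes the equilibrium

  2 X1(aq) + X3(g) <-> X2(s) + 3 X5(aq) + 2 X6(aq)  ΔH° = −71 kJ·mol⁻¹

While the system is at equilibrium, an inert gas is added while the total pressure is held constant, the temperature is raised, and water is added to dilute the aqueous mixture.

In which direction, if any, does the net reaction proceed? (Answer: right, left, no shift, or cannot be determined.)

cannot be determined

Adding inert gas at constant total pressure expands the volume and lowers every reacting partial pressure. With Δn_gas = 0 − 1 = -1, Q moves away from K toward the side with fewer gas moles, so the system shifts toward the side with more gas moles — to the left.
The forward reaction is exothermic. Raising T favours the endothermic direction — shift to the left.
Dilution lowers every aqueous concentration by the same factor. Δn_aq = 5 − 2 = +3, so the system shifts toward the side with more dissolved moles — to the right.
The individual effects push in opposite directions; without quantitative information the net direction cannot be determined.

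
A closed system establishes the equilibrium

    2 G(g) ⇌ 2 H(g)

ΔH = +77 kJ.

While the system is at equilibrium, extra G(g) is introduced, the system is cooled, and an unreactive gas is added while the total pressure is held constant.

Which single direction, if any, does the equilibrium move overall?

Adding G (g), a reactant, drives the reaction to the right.
The forward reaction is endothermic. Lowering T favours the exothermic direction — shift to the left.
Adding inert gas at constant total pressure expands the volume, scaling every reacting partial pressure by the same factor. Δn_gas = 2 − 2 = 0, so Q is unchanged — no shift.
The individual effects push in opposite directions; without quantitative information the net direction cannot be determined.

cannot be determined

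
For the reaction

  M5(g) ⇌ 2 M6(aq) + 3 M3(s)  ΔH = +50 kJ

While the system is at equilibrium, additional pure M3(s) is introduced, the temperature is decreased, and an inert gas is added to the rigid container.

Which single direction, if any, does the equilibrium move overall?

left

M3 is a pure solid; its activity is 1 regardless of amount, so Q is unaffected — no shift from this change.
The forward reaction is endothermic. Lowering T favours the exothermic direction — shift to the left.
At constant volume, adding an inert gas leaves every reacting species' partial pressure unchanged, so Q is unchanged — no shift from this change.
Only the nonzero effect(s) matter; the net shift is to the left.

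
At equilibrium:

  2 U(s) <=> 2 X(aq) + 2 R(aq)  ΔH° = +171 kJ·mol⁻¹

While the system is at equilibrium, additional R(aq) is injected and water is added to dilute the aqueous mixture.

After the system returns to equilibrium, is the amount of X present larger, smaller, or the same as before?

Adding R (aq), a product, drives the reaction to the left.
Dilution lowers every aqueous concentration by the same factor. Δn_aq = 4 − 0 = +4, so the system shifts toward the side with more dissolved moles — to the right.
The two effects oppose each other, so the net shift — and hence the change in X — cannot be determined from the given information.

cannot be determined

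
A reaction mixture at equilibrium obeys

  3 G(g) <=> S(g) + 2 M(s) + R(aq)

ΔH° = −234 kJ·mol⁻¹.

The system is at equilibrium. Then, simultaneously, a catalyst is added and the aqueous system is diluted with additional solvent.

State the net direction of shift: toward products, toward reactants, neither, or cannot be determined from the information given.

A catalyst speeds both forward and reverse rates equally; it changes neither Q nor K — no shift from this change.
Dilution lowers every aqueous concentration by the same factor. Δn_aq = 1 − 0 = +1, so the system shifts toward the side with more dissolved moles — to the right.
Only the nonzero effect(s) matter; the net shift is to the right.

right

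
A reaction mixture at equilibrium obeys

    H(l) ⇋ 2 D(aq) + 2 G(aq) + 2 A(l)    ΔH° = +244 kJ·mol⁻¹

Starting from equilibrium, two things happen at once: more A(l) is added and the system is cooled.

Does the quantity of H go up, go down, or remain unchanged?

increases

A is a pure liquid; its activity is 1 regardless of amount, so Q is unaffected — no shift from this change.
The forward reaction is endothermic. Lowering T favours the exothermic direction — shift to the left.
The net shift is to the left. H is a reactant, so its amount increases.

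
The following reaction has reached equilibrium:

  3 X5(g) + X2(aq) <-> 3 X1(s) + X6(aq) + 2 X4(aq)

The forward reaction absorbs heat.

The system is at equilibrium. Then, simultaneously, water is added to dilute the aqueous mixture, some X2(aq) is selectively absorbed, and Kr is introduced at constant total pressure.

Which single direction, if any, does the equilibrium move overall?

cannot be determined

Dilution lowers every aqueous concentration by the same factor. Δn_aq = 3 − 1 = +2, so the system shifts toward the side with more dissolved moles — to the right.
Removing X2 (aq), a reactant, drives the reaction to the left.
Adding inert gas at constant total pressure expands the volume and lowers every reacting partial pressure. With Δn_gas = 0 − 3 = -3, Q moves away from K toward the side with fewer gas moles, so the system shifts toward the side with more gas moles — to the left.
The individual effects push in opposite directions; without quantitative information the net direction cannot be determined.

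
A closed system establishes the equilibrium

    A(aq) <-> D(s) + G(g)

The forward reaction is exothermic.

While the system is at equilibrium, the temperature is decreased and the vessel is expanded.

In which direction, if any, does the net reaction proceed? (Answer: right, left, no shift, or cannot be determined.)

right

The forward reaction is exothermic. Lowering T favours the exothermic direction — shift to the right.
Gas moles: reactants 0, products 1 (Δn_gas = +1). Expansion shifts the system toward the side with more moles of gas — to the right.
All effects act in the same direction — net shift to the right.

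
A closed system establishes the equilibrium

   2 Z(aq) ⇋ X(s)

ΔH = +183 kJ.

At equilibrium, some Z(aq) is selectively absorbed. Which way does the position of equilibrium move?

Removing Z (aq), a reactant, drives the reaction to the left.

left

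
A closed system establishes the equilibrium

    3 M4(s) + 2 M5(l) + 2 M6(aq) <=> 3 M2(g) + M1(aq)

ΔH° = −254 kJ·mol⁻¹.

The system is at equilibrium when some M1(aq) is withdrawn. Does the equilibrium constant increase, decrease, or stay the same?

unchanged

The equilibrium constant depends only on temperature. This perturbation may move the position of equilibrium, but since T is unchanged, K itself is unchanged.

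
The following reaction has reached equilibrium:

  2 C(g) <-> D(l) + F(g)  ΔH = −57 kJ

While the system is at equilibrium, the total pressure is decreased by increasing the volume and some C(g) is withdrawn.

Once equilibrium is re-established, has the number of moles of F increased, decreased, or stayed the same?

Gas moles: reactants 2, products 1 (Δn_gas = -1). Expansion shifts the system toward the side with more moles of gas — to the left.
Removing C (g), a reactant, drives the reaction to the left.
The net shift is to the left. F is a product, so its amount decreases.

decreases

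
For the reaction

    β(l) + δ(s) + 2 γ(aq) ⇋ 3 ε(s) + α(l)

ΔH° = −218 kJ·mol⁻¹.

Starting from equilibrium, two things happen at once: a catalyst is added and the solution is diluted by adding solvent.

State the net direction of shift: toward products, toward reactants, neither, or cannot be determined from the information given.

left

A catalyst speeds both forward and reverse rates equally; it changes neither Q nor K — no shift from this change.
Dilution lowers every aqueous concentration by the same factor. Δn_aq = 0 − 2 = -2, so the system shifts toward the side with more dissolved moles — to the left.
Only the nonzero effect(s) matter; the net shift is to the left.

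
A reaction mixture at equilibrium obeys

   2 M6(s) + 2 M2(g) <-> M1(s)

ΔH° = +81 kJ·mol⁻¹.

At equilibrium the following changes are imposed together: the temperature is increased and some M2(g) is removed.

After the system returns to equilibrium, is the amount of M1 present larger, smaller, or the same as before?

cannot be determined

The forward reaction is endothermic. Raising T favours the endothermic direction — shift to the right.
Removing M2 (g), a reactant, drives the reaction to the left.
The two effects oppose each other, so the net shift — and hence the change in M1 — cannot be determined from the given information.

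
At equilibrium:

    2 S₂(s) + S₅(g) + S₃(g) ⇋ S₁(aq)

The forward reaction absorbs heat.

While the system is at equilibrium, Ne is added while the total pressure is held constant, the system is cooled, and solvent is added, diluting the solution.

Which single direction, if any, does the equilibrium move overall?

Adding inert gas at constant total pressure expands the volume and lowers every reacting partial pressure. With Δn_gas = 0 − 2 = -2, Q moves away from K toward the side with fewer gas moles, so the system shifts toward the side with more gas moles — to the left.
The forward reaction is endothermic. Lowering T favours the exothermic direction — shift to the left.
Dilution lowers every aqueous concentration by the same factor. Δn_aq = 1 − 0 = +1, so the system shifts toward the side with more dissolved moles — to the right.
The individual effects push in opposite directions; without quantitative information the net direction cannot be determined.

cannot be determined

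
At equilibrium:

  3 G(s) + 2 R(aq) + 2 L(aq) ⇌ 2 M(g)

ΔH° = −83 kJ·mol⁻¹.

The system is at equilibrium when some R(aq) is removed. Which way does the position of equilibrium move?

Removing R (aq), a reactant, drives the reaction to the left.

left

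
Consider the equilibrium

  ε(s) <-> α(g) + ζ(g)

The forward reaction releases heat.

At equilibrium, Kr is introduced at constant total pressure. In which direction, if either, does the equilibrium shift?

right

Adding inert gas at constant total pressure expands the volume and lowers every reacting partial pressure. With Δn_gas = 2 − 0 = +2, Q moves away from K toward the side with fewer gas moles, so the system shifts toward the side with more gas moles — to the right.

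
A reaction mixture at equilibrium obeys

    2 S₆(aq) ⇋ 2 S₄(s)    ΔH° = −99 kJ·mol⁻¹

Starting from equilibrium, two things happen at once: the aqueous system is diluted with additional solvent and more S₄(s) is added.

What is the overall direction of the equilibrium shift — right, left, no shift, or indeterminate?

Dilution lowers every aqueous concentration by the same factor. Δn_aq = 0 − 2 = -2, so the system shifts toward the side with more dissolved moles — to the left.
S₄ is a pure solid; its activity is 1 regardless of amount, so Q is unaffected — no shift from this change.
Only the nonzero effect(s) matter; the net shift is to the left.

left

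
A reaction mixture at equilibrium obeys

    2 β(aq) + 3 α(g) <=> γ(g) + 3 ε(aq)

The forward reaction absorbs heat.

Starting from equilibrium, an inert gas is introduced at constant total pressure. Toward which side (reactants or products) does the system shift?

Adding inert gas at constant total pressure expands the volume and lowers every reacting partial pressure. With Δn_gas = 1 − 3 = -2, Q moves away from K toward the side with fewer gas moles, so the system shifts toward the side with more gas moles — to the left.

left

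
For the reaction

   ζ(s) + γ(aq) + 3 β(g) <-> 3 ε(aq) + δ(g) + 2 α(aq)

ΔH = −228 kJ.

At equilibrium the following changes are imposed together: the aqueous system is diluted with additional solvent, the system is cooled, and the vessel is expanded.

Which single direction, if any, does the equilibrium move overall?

Dilution lowers every aqueous concentration by the same factor. Δn_aq = 5 − 1 = +4, so the system shifts toward the side with more dissolved moles — to the right.
The forward reaction is exothermic. Lowering T favours the exothermic direction — shift to the right.
Gas moles: reactants 3, products 1 (Δn_gas = -2). Expansion shifts the system toward the side with more moles of gas — to the left.
The individual effects push in opposite directions; without quantitative information the net direction cannot be determined.

cannot be determined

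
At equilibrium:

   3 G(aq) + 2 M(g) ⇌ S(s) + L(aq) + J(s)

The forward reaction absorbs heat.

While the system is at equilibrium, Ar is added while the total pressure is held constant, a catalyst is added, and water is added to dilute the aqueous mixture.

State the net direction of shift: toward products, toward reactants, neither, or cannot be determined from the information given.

Adding inert gas at constant total pressure expands the volume and lowers every reacting partial pressure. With Δn_gas = 0 − 2 = -2, Q moves away from K toward the side with fewer gas moles, so the system shifts toward the side with more gas moles — to the left.
A catalyst speeds both forward and reverse rates equally; it changes neither Q nor K — no shift from this change.
Dilution lowers every aqueous concentration by the same factor. Δn_aq = 1 − 3 = -2, so the system shifts toward the side with more dissolved moles — to the left.
Only the nonzero effect(s) matter; the net shift is to the left.

left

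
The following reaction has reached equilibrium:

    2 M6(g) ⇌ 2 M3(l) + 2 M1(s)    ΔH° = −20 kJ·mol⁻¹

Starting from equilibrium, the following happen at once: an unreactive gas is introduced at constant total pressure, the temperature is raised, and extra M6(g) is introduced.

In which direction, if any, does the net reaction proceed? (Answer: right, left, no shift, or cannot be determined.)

cannot be determined

Adding inert gas at constant total pressure expands the volume and lowers every reacting partial pressure. With Δn_gas = 0 − 2 = -2, Q moves away from K toward the side with fewer gas moles, so the system shifts toward the side with more gas moles — to the left.
The forward reaction is exothermic. Raising T favours the endothermic direction — shift to the left.
Adding M6 (g), a reactant, drives the reaction to the right.
The individual effects push in opposite directions; without quantitative information the net direction cannot be determined.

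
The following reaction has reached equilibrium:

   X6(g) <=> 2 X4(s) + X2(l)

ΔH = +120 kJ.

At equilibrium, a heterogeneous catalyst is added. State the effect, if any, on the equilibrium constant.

unchanged

The equilibrium constant depends only on temperature. This perturbation changes neither the position of equilibrium nor K.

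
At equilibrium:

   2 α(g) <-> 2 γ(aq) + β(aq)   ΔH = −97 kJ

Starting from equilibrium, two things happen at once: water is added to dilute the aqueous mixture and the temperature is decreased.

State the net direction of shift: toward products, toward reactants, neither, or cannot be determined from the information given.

Dilution lowers every aqueous concentration by the same factor. Δn_aq = 3 − 0 = +3, so the system shifts toward the side with more dissolved moles — to the right.
The forward reaction is exothermic. Lowering T favours the exothermic direction — shift to the right.
All effects act in the same direction — net shift to the right.

right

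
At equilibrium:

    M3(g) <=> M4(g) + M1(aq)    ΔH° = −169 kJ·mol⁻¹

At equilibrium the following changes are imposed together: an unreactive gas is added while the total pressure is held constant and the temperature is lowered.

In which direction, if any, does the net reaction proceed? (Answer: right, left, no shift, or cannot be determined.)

Adding inert gas at constant total pressure expands the volume, scaling every reacting partial pressure by the same factor. Δn_gas = 1 − 1 = 0, so Q is unchanged — no shift.
The forward reaction is exothermic. Lowering T favours the exothermic direction — shift to the right.
Only the nonzero effect(s) matter; the net shift is to the right.

right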